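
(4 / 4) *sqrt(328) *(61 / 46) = 61 *sqrt(82) / 23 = 24.02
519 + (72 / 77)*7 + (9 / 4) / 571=13203903 / 25124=525.55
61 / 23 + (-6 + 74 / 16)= 235 / 184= 1.28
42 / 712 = 21 / 356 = 0.06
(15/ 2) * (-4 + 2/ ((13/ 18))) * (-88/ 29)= 10560/ 377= 28.01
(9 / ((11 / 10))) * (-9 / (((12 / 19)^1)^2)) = -16245 / 88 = -184.60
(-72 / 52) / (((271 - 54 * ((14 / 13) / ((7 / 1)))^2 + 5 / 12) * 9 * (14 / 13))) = -2028 / 3834887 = -0.00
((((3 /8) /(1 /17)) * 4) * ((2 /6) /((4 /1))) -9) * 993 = -54615 /8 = -6826.88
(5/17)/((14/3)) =15/238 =0.06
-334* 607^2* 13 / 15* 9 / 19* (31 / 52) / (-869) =5722381419 / 165110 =34657.99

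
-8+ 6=-2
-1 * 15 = -15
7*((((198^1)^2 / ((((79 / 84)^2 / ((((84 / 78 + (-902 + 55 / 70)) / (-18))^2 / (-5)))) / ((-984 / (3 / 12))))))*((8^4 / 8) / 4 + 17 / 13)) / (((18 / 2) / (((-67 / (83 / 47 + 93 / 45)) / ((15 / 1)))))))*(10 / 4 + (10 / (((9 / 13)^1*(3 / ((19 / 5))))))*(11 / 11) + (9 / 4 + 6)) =-7075130444647538687194000 / 23816835549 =-297064252305533.63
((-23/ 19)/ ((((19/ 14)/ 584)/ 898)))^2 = 28516098813346816/ 130321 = 218814303246.19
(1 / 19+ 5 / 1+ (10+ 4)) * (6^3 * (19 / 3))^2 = 35655552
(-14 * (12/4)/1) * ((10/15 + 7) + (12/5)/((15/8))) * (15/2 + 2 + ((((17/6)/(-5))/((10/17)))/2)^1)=-25415467/7500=-3388.73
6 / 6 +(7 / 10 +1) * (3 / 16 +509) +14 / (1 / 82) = 322339 / 160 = 2014.62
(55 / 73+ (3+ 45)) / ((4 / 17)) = 60503 / 292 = 207.20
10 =10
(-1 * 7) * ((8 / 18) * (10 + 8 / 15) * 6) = -8848 / 45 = -196.62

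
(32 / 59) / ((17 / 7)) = 224 / 1003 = 0.22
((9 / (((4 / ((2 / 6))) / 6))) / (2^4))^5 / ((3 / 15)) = 295245 / 33554432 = 0.01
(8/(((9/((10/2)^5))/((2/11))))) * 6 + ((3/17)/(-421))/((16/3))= 11451199703/3778896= 3030.30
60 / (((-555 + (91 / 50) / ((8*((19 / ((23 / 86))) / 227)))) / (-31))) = 1215696000 / 362272889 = 3.36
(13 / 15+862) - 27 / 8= 103139 / 120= 859.49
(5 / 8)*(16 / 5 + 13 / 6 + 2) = 221 / 48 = 4.60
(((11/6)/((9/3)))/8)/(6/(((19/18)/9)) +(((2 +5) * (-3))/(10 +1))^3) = 278179/160959312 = 0.00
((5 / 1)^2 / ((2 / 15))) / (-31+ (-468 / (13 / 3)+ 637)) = 125 / 332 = 0.38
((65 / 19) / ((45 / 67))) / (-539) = -871 / 92169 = -0.01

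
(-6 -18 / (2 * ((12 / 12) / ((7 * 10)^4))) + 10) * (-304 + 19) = 61585648860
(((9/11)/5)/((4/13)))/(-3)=-39/220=-0.18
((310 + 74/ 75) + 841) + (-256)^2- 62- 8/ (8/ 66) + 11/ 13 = 64896812/ 975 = 66560.83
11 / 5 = 2.20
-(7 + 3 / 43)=-304 / 43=-7.07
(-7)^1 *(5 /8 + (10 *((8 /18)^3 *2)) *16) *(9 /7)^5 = -13566285 /19208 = -706.28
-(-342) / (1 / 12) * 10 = 41040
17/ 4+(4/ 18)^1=161/ 36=4.47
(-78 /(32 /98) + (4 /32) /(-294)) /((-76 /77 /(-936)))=-241027215 /1064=-226529.34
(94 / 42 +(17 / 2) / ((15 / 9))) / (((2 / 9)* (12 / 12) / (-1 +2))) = 4623 / 140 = 33.02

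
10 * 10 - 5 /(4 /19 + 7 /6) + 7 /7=15287 /157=97.37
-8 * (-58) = 464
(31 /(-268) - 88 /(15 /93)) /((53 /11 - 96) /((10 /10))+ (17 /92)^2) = 17020784484 /2842881355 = 5.99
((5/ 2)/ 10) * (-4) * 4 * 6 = -24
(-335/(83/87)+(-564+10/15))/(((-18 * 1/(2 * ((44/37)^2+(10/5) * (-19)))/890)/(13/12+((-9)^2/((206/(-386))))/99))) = 15517272715970125/10427890671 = 1488054.80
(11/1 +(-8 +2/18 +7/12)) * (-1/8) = -133/288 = -0.46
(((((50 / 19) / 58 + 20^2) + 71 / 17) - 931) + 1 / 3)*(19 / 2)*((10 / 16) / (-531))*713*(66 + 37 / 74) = 3507161899885 / 12565584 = 279108.55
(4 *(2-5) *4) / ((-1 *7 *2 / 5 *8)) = 15 / 7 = 2.14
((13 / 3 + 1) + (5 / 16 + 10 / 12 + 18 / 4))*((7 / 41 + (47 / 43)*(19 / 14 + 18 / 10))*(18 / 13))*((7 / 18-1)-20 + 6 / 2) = -24888282761 / 25669280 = -969.57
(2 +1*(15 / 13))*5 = 205 / 13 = 15.77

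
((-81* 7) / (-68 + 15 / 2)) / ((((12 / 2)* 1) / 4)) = 756 / 121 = 6.25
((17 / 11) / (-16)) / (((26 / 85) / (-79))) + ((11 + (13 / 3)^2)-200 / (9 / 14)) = -3519679 / 13728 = -256.39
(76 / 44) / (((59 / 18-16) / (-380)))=129960 / 2519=51.59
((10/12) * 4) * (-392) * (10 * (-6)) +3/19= 1489603/19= 78400.16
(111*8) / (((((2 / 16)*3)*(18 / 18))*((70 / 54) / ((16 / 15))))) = 340992 / 175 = 1948.53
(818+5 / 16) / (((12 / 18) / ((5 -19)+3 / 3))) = -15957.09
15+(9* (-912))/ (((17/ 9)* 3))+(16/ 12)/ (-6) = -219355/ 153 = -1433.69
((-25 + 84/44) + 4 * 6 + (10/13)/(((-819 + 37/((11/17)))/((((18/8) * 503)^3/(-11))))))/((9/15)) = 5102665975865/23008128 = 221776.67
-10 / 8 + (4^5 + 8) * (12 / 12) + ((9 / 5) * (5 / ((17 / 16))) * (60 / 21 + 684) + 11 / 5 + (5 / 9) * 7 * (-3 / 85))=48915403 / 7140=6850.90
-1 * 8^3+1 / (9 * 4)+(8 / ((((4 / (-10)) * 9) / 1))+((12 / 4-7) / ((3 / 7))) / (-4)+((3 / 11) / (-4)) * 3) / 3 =-152065 / 297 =-512.00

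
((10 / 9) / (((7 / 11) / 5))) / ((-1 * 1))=-550 / 63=-8.73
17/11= 1.55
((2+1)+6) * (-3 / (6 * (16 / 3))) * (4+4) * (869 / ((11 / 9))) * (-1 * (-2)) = -19197 / 2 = -9598.50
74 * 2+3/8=1187/8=148.38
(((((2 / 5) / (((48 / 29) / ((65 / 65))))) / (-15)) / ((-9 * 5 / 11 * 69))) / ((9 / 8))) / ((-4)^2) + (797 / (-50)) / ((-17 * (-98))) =-801532213 / 83801466000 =-0.01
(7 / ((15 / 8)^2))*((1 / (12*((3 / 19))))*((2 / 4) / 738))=0.00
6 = 6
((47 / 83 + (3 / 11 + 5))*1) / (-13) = -5331 / 11869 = -0.45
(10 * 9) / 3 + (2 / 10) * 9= 31.80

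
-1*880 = -880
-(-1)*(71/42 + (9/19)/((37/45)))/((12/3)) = 66923/118104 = 0.57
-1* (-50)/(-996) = -25/498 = -0.05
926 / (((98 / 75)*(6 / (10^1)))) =57875 / 49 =1181.12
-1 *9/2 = -9/2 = -4.50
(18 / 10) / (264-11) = 9 / 1265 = 0.01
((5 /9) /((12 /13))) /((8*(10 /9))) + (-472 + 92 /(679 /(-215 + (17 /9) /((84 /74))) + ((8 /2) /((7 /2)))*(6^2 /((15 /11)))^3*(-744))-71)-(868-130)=-1280.93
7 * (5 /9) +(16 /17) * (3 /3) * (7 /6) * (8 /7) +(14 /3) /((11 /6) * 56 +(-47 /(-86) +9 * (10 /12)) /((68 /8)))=90195545 /17382636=5.19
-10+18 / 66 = -107 / 11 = -9.73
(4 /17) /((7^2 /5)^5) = 0.00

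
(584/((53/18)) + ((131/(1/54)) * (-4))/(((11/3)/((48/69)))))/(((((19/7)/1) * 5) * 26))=-242639208/16560115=-14.65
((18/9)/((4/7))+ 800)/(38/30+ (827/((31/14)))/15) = 30.71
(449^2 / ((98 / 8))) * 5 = 4032020 / 49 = 82286.12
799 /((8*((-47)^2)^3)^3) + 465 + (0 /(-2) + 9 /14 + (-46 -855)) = -41579308290543249667243203693379721 /95506204440952501286530738590208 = -435.36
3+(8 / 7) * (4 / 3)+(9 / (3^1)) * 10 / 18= 6.19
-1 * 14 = -14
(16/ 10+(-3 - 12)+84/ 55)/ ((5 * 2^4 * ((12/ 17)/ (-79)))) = 16.61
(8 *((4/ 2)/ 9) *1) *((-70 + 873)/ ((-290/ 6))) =-12848/ 435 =-29.54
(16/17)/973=16/16541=0.00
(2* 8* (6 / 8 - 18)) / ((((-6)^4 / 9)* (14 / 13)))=-299 / 168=-1.78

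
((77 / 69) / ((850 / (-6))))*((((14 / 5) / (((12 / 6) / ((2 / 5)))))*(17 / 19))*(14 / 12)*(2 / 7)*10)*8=-17248 / 163875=-0.11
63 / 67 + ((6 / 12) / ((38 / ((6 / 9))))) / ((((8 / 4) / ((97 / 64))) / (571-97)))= 666637 / 162944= 4.09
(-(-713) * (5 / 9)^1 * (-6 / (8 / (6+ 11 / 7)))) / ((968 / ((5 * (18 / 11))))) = -2834175 / 149072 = -19.01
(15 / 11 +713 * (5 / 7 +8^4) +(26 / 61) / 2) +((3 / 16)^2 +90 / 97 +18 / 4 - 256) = 340659455859969 / 116635904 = 2920708.33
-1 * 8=-8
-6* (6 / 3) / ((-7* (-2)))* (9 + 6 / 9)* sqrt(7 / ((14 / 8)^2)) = -232* sqrt(7) / 49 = -12.53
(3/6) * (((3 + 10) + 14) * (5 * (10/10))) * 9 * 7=8505/2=4252.50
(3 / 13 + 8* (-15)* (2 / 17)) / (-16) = 3069 / 3536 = 0.87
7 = 7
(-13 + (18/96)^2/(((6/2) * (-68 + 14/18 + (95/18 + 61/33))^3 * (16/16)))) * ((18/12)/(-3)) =700849432481681/107822989164736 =6.50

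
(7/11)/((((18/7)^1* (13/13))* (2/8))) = 98/99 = 0.99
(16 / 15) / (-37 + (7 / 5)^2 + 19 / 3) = -80 / 2153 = -0.04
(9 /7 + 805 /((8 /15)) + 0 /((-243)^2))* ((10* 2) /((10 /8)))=169194 /7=24170.57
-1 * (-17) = 17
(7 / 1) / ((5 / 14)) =98 / 5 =19.60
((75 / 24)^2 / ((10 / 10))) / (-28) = -625 / 1792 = -0.35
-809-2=-811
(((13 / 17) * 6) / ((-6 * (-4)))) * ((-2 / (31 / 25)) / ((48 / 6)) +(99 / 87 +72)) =3409627 / 244528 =13.94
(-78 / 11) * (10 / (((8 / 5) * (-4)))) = 975 / 88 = 11.08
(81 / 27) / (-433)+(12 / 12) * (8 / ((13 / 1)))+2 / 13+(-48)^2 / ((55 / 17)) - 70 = 642.91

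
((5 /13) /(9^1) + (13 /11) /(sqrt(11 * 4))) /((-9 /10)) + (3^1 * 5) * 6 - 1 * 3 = 91561 /1053 - 65 * sqrt(11) /1089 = 86.75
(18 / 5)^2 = 324 / 25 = 12.96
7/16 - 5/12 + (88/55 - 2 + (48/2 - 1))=5429/240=22.62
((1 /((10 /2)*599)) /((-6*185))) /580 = -1 /1928181000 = -0.00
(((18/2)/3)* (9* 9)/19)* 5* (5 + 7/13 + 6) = 182250/247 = 737.85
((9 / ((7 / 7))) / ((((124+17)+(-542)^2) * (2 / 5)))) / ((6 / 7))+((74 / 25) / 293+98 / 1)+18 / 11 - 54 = 45.65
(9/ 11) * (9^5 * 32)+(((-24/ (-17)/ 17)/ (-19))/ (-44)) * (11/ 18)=280141682987/ 181203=1546010.18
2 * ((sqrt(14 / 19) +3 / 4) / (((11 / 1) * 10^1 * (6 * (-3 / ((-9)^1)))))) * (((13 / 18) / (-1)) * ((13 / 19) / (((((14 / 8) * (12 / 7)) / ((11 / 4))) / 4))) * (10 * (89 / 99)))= -15041 * sqrt(266) / 1929906 - 15041 / 135432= -0.24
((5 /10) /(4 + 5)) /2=0.03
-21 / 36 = -7 / 12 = -0.58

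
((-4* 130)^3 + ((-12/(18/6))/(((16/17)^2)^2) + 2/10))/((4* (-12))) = 3839535920407/1310720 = 2929333.44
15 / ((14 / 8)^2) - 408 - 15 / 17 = -336519 / 833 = -403.98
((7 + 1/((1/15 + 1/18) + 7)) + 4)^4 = 2600375899442161/168823196161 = 15402.95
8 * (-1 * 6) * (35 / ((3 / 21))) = -11760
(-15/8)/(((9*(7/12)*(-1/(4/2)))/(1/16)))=5/112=0.04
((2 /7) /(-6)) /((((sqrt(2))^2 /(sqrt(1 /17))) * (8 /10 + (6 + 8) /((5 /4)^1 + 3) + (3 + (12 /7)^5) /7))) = -84035 * sqrt(17) /398270142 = -0.00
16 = 16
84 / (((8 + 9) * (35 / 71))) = 852 / 85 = 10.02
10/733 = 0.01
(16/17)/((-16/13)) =-13/17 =-0.76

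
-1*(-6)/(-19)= -6/19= -0.32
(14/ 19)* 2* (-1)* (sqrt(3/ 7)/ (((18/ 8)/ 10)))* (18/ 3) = -320* sqrt(21)/ 57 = -25.73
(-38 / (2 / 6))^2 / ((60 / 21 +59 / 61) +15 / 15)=1387323 / 515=2693.83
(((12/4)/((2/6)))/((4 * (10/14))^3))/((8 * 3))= 1029/64000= 0.02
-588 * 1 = -588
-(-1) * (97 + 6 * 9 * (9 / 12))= 275 / 2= 137.50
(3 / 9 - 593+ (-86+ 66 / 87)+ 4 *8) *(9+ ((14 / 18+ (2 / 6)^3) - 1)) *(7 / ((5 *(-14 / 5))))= 6687086 / 2349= 2846.78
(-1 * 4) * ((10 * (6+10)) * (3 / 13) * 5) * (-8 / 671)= 76800 / 8723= 8.80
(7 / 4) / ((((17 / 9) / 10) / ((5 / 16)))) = 1575 / 544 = 2.90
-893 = -893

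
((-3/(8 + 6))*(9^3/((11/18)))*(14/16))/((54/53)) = -38637/176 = -219.53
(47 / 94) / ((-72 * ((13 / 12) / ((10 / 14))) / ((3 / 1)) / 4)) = -5 / 91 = -0.05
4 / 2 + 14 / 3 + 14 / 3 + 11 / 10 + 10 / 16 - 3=1207 / 120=10.06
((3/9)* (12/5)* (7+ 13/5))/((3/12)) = 768/25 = 30.72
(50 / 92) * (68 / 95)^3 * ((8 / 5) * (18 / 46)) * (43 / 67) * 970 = 94427702784 / 1215517685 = 77.69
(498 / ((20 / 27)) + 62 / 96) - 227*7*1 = -219853 / 240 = -916.05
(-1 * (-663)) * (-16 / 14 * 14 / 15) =-707.20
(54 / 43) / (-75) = -18 / 1075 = -0.02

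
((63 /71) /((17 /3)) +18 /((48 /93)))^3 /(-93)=-12901789068919875 /27909590544896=-462.27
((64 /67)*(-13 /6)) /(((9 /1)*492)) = -104 /222507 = -0.00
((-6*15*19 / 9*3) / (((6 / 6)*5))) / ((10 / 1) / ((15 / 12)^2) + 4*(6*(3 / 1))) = -285 / 196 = -1.45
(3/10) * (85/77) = 51/154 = 0.33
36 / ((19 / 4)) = 7.58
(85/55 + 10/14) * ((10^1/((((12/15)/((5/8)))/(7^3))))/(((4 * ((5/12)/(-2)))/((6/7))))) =-137025/22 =-6228.41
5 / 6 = 0.83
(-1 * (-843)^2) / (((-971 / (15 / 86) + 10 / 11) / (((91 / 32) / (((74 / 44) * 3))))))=71.96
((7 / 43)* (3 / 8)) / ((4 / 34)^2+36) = 6069 / 3580352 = 0.00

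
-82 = -82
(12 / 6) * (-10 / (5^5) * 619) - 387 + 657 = 166274 / 625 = 266.04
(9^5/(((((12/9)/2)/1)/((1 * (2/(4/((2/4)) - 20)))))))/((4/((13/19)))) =-767637/304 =-2525.12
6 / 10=3 / 5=0.60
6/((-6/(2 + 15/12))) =-13/4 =-3.25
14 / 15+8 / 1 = 134 / 15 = 8.93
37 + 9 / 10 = 379 / 10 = 37.90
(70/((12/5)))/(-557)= -175/3342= -0.05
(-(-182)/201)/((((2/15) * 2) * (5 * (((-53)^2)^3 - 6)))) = 91/2970024390482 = 0.00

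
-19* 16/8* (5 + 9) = -532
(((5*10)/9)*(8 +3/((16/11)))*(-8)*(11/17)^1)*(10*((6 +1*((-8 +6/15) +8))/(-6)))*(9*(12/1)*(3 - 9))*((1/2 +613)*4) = -83443852800/17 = -4908461929.41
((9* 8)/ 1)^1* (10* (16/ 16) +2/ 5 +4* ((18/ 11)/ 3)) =49824/ 55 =905.89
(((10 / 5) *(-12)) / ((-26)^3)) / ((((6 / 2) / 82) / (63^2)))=325458 / 2197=148.14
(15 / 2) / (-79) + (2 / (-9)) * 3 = -361 / 474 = -0.76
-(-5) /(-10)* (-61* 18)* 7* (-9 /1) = -34587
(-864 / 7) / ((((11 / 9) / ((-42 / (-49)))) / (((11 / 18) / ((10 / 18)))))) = -23328 / 245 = -95.22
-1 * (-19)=19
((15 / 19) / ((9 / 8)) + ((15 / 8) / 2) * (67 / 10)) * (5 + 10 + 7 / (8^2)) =12316679 / 116736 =105.51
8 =8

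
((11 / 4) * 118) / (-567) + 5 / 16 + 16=15.74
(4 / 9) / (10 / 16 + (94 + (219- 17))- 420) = -32 / 8883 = -0.00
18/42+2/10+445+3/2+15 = 32349/70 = 462.13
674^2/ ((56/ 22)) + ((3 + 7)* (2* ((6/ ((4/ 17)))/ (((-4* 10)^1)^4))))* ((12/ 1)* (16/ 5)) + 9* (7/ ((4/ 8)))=178591.58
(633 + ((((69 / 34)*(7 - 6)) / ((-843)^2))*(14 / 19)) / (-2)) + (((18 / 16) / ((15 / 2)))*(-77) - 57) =564.45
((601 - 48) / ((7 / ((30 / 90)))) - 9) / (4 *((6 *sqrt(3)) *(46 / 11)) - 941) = -5920772 / 310460259 - 210496 *sqrt(3) / 103486753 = -0.02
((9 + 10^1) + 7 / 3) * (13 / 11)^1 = 832 / 33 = 25.21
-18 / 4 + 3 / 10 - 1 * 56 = -301 / 5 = -60.20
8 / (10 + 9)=8 / 19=0.42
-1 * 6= -6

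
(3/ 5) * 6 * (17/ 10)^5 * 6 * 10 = 38336139/ 12500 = 3066.89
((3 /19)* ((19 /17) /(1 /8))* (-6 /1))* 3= -432 /17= -25.41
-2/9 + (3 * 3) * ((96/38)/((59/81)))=312686/10089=30.99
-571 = -571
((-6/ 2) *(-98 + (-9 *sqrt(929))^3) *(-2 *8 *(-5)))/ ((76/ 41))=241080/ 19 + 1666012860 *sqrt(929)/ 19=2672604327.68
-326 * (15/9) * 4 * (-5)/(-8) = -4075/3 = -1358.33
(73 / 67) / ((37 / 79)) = 5767 / 2479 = 2.33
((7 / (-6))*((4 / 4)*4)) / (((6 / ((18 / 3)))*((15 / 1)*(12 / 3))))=-7 / 90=-0.08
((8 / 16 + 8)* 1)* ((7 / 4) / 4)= 119 / 32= 3.72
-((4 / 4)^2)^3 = -1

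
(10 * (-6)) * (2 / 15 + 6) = -368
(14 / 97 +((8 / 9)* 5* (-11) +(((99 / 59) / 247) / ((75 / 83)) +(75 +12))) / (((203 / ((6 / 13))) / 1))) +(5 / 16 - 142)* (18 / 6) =-1901770255096721 / 4476528310800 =-424.83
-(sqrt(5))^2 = -5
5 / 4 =1.25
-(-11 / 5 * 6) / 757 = 0.02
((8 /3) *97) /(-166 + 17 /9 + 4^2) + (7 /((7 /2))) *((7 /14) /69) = -159299 /91977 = -1.73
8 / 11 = 0.73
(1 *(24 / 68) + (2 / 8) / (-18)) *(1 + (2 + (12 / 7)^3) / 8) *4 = 1070285 / 419832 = 2.55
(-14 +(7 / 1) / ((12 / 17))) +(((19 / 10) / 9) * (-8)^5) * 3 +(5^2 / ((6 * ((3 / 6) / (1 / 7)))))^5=-1695290628943 / 81682020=-20754.76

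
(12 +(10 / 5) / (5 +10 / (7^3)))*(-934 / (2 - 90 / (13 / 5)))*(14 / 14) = 64917203 / 182850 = 355.03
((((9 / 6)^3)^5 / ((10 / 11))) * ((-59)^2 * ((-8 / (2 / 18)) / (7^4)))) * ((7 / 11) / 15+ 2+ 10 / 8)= -325614566595573 / 1966899200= -165547.15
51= 51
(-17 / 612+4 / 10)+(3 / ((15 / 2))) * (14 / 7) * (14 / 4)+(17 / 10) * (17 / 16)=4.98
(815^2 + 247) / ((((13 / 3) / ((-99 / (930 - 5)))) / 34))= -6709838256 / 12025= -557990.71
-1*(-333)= 333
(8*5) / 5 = 8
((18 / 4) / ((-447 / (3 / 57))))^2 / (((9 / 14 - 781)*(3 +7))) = -63 / 1751181578500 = -0.00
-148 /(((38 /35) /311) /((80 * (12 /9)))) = -257756800 /57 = -4522049.12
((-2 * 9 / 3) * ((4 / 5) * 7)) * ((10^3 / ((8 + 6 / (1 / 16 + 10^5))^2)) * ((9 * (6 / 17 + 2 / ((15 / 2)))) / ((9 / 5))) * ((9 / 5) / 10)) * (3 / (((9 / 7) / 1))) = -29729317161611613 / 43520707202873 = -683.11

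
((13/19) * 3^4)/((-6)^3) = -0.26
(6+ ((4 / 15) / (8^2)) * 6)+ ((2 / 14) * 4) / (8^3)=26997 / 4480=6.03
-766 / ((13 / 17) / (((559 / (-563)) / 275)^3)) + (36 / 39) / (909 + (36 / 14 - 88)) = 64972101245506214 / 55628317616771453125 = 0.00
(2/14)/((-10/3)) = -3/70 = -0.04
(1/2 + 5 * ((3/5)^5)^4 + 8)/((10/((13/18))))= 4215331134910051/6866455078125000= 0.61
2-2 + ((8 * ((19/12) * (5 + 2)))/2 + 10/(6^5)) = 44.33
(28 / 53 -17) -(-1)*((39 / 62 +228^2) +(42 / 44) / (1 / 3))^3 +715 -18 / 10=1476405407913351199116068 / 10507732565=140506564930200.16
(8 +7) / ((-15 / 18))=-18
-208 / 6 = -34.67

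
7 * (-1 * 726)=-5082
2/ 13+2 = 28/ 13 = 2.15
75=75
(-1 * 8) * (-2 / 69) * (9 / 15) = 16 / 115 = 0.14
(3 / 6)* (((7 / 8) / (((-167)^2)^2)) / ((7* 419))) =1 / 5214346535984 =0.00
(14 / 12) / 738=0.00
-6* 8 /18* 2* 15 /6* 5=-200 /3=-66.67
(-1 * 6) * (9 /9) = -6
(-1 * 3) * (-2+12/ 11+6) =-168/ 11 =-15.27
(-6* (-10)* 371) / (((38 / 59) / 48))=1658955.79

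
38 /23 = 1.65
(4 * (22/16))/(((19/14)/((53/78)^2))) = 216293/115596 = 1.87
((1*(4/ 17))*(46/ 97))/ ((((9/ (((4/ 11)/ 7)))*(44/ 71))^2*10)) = 0.00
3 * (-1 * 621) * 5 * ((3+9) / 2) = -55890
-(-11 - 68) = 79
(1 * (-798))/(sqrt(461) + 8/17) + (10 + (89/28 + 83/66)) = 1876567807/123044460 - 230622 * sqrt(461)/133165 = -21.93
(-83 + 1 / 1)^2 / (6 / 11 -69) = -73964 / 753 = -98.23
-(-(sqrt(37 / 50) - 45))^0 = -1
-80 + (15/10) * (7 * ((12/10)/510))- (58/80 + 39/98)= -13510969/166600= -81.10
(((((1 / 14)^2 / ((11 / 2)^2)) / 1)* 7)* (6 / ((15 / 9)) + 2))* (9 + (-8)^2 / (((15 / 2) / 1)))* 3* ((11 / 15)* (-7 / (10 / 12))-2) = -214608 / 75625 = -2.84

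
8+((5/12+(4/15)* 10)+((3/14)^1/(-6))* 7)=65/6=10.83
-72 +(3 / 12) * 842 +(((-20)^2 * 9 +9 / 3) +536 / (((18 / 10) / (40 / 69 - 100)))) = -32122657 / 1242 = -25863.65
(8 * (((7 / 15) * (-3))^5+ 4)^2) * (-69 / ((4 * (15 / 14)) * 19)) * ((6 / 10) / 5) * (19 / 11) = -2.67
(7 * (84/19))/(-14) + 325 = 6133/19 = 322.79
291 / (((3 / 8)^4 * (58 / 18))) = 397312 / 87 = 4566.80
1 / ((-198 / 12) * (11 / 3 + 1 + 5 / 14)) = -28 / 2321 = -0.01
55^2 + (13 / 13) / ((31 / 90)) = 93865 / 31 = 3027.90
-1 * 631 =-631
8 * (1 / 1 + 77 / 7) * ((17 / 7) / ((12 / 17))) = 2312 / 7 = 330.29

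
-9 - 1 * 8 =-17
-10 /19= -0.53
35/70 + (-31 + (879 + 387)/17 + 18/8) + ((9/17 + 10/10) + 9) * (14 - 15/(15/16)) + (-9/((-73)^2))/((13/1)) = 118532335/4710836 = 25.16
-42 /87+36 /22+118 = 38010 /319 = 119.15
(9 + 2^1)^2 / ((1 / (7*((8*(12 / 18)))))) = 13552 / 3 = 4517.33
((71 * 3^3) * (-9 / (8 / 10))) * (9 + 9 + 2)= -431325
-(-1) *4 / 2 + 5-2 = 5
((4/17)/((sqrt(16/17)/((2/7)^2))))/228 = sqrt(17)/47481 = 0.00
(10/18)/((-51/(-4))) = 0.04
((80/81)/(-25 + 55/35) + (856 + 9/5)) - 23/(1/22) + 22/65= 76005269/215865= 352.10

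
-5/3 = -1.67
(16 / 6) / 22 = 4 / 33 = 0.12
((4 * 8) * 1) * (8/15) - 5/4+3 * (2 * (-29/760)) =1777/114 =15.59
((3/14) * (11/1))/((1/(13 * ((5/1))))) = 2145/14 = 153.21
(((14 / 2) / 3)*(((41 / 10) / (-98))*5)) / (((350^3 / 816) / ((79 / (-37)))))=55063 / 2776156250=0.00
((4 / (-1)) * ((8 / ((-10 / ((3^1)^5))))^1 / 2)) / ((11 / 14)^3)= 5334336 / 6655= 801.55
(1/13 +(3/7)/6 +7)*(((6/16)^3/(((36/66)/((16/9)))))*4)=4.91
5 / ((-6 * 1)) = -5 / 6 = -0.83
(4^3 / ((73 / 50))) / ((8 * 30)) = 40 / 219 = 0.18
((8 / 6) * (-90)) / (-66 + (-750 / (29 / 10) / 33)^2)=26.19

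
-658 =-658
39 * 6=234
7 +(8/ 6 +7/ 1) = 46/ 3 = 15.33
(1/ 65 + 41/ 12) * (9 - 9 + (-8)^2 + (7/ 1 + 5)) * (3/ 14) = 50863/ 910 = 55.89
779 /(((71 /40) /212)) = 93041.13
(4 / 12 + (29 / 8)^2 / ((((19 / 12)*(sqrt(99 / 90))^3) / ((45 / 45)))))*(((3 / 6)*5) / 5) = 1 / 6 + 12615*sqrt(110) / 36784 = 3.76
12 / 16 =3 / 4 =0.75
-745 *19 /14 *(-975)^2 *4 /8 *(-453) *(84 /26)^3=7341369615865.38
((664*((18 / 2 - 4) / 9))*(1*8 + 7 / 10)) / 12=2407 / 9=267.44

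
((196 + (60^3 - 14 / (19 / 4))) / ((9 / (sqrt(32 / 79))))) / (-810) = -8215336 * sqrt(158) / 5471145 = -18.87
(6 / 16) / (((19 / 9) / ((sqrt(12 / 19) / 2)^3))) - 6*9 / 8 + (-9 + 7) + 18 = 81*sqrt(57) / 54872 + 37 / 4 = 9.26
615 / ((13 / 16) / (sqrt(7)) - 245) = -90003200 / 35854877 - 42640 * sqrt(7) / 35854877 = -2.51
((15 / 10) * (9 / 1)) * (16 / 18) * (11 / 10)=66 / 5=13.20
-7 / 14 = -1 / 2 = -0.50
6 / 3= 2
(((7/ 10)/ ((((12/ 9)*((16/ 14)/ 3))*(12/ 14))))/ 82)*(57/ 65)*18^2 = 4750893/ 852800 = 5.57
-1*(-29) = 29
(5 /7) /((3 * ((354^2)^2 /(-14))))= -0.00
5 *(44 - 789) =-3725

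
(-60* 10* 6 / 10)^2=129600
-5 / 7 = -0.71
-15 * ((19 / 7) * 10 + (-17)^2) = -33195 / 7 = -4742.14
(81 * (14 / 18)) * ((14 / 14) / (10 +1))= 5.73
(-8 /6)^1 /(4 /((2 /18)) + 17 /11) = -44 /1239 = -0.04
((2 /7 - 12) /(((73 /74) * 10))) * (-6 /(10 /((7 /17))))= 9102 /31025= 0.29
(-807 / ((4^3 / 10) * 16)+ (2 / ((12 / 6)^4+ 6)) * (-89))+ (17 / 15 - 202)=-18318511 / 84480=-216.84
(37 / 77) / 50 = 37 / 3850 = 0.01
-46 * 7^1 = -322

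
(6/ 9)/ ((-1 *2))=-1/ 3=-0.33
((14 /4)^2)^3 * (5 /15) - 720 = -20591 /192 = -107.24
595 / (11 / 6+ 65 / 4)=1020 / 31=32.90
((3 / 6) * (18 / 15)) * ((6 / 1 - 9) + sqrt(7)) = -0.21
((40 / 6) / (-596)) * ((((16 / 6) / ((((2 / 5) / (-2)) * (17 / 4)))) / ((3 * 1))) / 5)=160 / 68391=0.00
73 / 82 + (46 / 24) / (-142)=0.88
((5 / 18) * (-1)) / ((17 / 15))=-25 / 102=-0.25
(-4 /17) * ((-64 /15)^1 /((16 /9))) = 48 /85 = 0.56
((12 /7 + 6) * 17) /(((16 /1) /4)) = 459 /14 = 32.79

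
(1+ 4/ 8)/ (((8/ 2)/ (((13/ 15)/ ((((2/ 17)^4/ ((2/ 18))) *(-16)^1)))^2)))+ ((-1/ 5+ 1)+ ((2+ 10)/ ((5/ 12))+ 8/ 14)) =8925003528223/ 22295347200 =400.31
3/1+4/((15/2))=53/15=3.53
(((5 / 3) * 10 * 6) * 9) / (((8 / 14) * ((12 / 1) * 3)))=175 / 4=43.75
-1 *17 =-17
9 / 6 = 3 / 2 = 1.50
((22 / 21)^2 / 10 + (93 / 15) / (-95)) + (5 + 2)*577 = 846078844 / 209475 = 4039.04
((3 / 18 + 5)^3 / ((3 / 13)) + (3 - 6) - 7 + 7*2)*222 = 14425375 / 108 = 133568.29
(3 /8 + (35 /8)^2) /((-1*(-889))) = 0.02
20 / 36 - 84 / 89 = -311 / 801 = -0.39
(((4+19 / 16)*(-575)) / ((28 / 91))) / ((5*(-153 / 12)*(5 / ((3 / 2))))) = 24817 / 544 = 45.62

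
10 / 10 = 1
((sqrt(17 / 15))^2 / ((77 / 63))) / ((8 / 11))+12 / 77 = 4407 / 3080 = 1.43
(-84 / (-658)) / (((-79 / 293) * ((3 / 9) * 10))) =-2637 / 18565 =-0.14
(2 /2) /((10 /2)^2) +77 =1926 /25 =77.04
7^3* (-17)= -5831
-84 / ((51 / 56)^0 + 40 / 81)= -6804 / 121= -56.23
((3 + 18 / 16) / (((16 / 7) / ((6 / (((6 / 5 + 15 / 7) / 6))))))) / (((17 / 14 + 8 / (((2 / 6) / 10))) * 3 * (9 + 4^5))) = 1715 / 65963248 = 0.00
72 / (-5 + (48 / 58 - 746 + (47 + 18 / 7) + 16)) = -0.11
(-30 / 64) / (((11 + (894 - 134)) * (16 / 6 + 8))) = -15 / 263168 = -0.00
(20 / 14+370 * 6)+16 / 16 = 15557 / 7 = 2222.43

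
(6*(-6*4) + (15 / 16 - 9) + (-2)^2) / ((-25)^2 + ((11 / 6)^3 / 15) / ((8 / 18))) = -213210 / 901331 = -0.24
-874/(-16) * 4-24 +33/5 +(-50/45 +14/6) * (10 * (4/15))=55177/270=204.36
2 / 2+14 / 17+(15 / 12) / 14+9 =10389 / 952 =10.91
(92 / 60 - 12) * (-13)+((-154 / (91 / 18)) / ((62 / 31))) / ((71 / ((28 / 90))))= 1882919 / 13845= 136.00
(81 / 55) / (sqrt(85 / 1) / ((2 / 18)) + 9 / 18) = -162 / 1514645 + 2916 *sqrt(85) / 1514645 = 0.02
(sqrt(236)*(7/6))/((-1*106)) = -0.17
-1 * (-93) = 93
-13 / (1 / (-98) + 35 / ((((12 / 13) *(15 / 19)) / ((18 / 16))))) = -20384 / 84705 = -0.24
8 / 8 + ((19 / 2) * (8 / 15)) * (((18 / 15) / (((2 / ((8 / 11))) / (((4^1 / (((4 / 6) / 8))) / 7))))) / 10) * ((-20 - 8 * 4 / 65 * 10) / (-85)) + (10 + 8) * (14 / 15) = 194041933 / 10635625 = 18.24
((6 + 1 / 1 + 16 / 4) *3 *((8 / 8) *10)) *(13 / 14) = 2145 / 7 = 306.43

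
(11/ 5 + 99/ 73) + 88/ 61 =111298/ 22265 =5.00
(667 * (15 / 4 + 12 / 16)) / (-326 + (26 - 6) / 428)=-642321 / 69754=-9.21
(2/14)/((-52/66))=-33/182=-0.18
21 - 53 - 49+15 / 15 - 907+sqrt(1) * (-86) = -1073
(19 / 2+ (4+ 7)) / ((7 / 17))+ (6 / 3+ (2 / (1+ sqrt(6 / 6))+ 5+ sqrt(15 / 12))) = sqrt(5) / 2+ 809 / 14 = 58.90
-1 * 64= -64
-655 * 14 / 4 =-4585 / 2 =-2292.50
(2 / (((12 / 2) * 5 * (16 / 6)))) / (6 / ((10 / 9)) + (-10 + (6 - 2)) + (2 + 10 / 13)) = 13 / 1128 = 0.01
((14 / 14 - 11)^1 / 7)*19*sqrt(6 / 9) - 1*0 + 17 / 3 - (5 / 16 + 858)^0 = 14 / 3 - 190*sqrt(6) / 21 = -17.50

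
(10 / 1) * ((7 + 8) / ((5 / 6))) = 180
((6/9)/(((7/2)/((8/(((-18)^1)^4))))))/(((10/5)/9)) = 1/15309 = 0.00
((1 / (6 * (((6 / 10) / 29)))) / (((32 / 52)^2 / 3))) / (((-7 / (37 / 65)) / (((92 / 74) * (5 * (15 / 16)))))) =-216775 / 7168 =-30.24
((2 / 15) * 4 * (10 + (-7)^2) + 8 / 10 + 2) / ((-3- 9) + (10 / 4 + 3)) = -1028 / 195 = -5.27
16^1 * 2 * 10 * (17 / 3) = 5440 / 3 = 1813.33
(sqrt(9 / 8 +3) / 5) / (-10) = -0.04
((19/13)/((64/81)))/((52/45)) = 69255/43264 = 1.60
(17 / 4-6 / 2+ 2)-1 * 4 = -3 / 4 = -0.75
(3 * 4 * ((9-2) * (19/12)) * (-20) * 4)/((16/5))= -3325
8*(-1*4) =-32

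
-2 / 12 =-1 / 6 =-0.17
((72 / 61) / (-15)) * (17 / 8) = -51 / 305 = -0.17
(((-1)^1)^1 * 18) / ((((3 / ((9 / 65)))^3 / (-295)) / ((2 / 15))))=19116 / 274625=0.07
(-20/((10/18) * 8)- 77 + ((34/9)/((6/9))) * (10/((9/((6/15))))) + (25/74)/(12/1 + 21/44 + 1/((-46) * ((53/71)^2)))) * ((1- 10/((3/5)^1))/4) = 309.24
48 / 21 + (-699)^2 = 3420223 / 7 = 488603.29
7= 7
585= 585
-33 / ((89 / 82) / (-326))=9911.87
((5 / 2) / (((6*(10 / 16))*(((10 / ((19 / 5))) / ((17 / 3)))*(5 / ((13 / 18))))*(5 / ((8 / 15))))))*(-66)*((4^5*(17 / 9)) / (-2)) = 3216232448 / 2278125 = 1411.79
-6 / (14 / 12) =-36 / 7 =-5.14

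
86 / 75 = 1.15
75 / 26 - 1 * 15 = -315 / 26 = -12.12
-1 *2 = -2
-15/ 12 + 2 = 3/ 4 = 0.75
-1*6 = -6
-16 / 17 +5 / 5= 1 / 17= 0.06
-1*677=-677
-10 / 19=-0.53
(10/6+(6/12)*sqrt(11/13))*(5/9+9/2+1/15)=461*sqrt(143)/2340+461/54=10.89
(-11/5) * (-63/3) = 231/5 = 46.20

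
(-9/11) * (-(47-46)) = 9/11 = 0.82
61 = 61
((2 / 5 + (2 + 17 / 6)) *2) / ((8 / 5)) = 157 / 24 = 6.54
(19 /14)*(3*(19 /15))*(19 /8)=6859 /560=12.25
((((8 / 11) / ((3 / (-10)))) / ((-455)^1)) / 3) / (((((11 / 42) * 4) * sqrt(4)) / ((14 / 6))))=28 / 14157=0.00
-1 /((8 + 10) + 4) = -1 /22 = -0.05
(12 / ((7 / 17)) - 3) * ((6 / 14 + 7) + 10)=22326 / 49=455.63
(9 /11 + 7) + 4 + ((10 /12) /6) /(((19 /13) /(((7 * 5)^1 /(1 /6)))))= 39845 /1254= 31.77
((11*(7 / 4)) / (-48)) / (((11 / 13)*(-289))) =0.00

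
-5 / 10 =-1 / 2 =-0.50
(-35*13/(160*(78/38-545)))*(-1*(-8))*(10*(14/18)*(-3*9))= -181545/20632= -8.80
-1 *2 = -2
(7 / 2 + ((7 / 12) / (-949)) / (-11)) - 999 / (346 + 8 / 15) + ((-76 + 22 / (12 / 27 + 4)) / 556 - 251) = -226734327265003 / 905088858960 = -250.51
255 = 255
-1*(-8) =8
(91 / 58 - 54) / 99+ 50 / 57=37921 / 109098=0.35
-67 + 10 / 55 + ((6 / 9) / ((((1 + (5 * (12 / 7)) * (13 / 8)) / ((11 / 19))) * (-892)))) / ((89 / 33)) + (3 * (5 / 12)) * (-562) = -121263683169 / 157624874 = -769.32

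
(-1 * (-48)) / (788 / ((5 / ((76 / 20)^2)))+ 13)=6000 / 286093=0.02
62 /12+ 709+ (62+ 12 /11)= 777.26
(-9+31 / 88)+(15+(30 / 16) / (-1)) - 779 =-34079 / 44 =-774.52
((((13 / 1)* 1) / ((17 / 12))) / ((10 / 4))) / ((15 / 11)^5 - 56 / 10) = -50247912 / 12113401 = -4.15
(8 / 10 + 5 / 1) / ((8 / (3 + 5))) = 5.80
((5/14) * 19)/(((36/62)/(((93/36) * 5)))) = 456475/3024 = 150.95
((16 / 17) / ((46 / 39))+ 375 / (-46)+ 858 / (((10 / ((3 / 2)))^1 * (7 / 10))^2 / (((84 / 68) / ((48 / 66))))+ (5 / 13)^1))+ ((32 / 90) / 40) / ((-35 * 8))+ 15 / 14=36855686842301 / 628006018500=58.69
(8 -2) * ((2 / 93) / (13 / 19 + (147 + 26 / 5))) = 95 / 112561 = 0.00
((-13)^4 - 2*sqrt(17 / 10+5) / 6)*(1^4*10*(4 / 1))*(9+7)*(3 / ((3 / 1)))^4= 18279040 - 64*sqrt(670) / 3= 18278487.80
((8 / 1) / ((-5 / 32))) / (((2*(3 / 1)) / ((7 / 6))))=-448 / 45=-9.96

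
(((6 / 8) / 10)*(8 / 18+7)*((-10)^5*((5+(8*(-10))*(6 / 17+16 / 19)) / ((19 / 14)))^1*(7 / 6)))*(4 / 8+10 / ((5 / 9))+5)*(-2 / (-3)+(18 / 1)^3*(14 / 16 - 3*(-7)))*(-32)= -23043322974295400000 / 55233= -417202088865268.95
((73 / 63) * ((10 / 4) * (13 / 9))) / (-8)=-4745 / 9072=-0.52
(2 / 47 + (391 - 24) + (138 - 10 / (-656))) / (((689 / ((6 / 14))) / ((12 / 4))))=70073739 / 74351368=0.94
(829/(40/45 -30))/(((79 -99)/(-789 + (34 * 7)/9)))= -5689427/5240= -1085.77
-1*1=-1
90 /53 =1.70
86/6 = 43/3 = 14.33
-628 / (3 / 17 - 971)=2669 / 4126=0.65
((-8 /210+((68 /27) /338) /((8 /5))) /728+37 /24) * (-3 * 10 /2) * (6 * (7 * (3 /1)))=-716947619 /246064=-2913.66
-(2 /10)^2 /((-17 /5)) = 1 /85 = 0.01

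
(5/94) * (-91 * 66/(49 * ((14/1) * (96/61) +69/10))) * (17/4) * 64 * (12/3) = -474531200/1935507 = -245.17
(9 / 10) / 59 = 9 / 590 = 0.02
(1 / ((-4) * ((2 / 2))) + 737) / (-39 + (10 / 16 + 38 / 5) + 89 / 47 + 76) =15.64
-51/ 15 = -17/ 5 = -3.40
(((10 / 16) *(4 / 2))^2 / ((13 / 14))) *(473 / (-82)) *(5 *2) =-413875 / 4264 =-97.06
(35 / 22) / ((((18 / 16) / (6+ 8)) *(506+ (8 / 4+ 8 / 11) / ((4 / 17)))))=3920 / 102483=0.04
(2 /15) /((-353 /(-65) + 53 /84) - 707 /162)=0.08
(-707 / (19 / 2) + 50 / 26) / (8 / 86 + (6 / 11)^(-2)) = -20.99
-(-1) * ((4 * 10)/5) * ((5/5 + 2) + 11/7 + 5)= 536/7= 76.57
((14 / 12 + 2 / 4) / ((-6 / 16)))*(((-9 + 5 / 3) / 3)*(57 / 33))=18.77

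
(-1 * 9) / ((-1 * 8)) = 9 / 8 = 1.12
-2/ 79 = -0.03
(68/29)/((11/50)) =3400/319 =10.66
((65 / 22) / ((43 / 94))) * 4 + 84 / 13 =198592 / 6149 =32.30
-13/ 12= -1.08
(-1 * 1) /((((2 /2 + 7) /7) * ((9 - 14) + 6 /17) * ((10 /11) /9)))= 11781 /6320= 1.86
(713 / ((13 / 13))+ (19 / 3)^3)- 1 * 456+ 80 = 15958 / 27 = 591.04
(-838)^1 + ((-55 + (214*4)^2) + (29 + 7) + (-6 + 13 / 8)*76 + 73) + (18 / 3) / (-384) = 731619.48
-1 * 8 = -8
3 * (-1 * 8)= -24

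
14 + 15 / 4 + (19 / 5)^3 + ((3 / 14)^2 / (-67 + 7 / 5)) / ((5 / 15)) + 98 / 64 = 297939321 / 4018000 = 74.15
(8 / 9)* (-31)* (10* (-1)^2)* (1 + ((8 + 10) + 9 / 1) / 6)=-13640 / 9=-1515.56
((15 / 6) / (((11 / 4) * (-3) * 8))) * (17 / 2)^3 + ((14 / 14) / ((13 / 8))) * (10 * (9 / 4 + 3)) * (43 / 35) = 225551 / 13728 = 16.43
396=396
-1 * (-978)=978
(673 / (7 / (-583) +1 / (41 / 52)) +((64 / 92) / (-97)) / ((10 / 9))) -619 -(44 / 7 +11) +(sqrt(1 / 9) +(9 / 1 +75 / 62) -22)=-48865946475881 / 436135490490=-112.04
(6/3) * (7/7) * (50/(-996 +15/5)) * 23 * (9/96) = -575/2648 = -0.22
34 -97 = -63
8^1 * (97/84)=194/21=9.24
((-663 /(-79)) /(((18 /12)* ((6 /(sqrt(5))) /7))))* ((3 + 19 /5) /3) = 52598* sqrt(5) /3555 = 33.08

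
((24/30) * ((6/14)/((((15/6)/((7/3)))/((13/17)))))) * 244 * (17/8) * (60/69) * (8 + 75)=1053104/115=9157.43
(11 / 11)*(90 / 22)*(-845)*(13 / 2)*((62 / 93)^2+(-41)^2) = -831180025 / 22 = -37780910.23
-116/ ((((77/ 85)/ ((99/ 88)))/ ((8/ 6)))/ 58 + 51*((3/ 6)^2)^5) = -878407680/ 455993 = -1926.36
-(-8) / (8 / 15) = 15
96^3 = 884736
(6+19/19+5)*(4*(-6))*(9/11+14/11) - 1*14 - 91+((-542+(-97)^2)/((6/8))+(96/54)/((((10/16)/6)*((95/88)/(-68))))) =52461427/5225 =10040.46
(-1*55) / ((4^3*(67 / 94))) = -2585 / 2144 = -1.21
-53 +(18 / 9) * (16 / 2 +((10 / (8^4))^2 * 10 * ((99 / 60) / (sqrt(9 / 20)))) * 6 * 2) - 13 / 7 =-272 / 7 +825 * sqrt(5) / 524288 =-38.85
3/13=0.23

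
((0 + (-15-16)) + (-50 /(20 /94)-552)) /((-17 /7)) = 5726 /17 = 336.82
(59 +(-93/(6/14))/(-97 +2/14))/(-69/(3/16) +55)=-41521/212214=-0.20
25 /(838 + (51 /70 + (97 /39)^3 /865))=17958827250 /602516038379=0.03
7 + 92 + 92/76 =1904/19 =100.21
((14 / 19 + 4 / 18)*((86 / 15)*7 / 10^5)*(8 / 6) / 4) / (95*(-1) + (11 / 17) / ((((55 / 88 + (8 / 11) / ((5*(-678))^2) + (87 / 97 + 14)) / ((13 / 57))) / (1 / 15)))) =-79861630000537819 / 59132625554520514687500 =-0.00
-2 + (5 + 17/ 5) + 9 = 77/ 5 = 15.40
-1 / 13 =-0.08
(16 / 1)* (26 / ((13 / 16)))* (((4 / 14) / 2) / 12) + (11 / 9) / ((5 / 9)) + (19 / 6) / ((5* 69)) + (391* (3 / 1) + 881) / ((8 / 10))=18661703 / 7245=2575.80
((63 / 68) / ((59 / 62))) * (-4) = -3906 / 1003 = -3.89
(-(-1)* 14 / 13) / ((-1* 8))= -7 / 52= -0.13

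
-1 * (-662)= 662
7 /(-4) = -7 /4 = -1.75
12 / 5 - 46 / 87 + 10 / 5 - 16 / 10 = 988 / 435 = 2.27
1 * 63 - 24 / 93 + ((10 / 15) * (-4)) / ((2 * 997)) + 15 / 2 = 13025557 / 185442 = 70.24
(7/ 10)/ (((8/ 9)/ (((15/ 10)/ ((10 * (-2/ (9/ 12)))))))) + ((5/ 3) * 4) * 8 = 2046299/ 38400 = 53.29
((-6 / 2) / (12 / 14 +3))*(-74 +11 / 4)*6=665 / 2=332.50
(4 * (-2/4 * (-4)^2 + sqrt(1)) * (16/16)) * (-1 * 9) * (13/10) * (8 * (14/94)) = 91728/235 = 390.33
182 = 182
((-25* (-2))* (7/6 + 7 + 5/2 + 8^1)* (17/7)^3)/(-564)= -491300/20727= -23.70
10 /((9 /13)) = 130 /9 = 14.44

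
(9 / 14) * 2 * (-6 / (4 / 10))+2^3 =-79 / 7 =-11.29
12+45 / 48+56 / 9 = 2759 / 144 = 19.16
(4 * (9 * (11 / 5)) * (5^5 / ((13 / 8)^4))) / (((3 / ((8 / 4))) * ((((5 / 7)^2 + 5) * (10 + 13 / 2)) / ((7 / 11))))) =165.62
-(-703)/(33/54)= 12654/11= 1150.36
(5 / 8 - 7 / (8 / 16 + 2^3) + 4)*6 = 1551 / 68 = 22.81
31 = 31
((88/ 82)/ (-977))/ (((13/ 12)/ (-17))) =8976/ 520741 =0.02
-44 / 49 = -0.90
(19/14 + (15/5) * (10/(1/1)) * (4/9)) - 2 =533/42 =12.69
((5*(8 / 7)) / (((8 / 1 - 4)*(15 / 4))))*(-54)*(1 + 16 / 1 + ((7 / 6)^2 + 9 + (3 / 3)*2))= -604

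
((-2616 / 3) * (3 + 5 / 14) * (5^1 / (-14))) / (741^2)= 51230 / 26904969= 0.00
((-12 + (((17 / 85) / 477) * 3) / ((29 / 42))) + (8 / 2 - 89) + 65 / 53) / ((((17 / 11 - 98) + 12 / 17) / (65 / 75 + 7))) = 16240708396 / 2063998875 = 7.87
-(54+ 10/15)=-164/3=-54.67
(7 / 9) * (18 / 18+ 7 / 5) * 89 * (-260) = -129584 / 3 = -43194.67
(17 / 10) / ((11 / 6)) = 51 / 55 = 0.93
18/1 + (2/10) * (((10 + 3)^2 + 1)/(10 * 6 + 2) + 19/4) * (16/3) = 12086/465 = 25.99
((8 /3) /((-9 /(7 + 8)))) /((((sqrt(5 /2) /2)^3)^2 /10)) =-8192 /45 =-182.04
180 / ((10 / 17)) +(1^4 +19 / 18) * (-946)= -14747 / 9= -1638.56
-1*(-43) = 43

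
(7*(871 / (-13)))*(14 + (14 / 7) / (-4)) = -12663 / 2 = -6331.50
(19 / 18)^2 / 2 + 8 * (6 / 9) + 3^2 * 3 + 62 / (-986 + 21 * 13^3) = 962343439 / 29257848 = 32.89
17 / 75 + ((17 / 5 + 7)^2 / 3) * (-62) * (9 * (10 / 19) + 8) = -40570493 / 1425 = -28470.52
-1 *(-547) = 547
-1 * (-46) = 46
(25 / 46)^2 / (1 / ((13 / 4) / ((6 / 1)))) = 8125 / 50784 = 0.16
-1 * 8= -8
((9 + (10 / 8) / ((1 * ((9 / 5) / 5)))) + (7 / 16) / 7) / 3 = 1805 / 432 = 4.18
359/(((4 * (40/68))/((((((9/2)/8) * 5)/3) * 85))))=1556265/128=12158.32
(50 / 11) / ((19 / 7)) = 1.67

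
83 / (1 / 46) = 3818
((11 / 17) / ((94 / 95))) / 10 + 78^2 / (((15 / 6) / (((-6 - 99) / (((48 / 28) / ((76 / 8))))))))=-4525698787 / 3196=-1416050.93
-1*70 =-70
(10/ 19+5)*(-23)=-2415/ 19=-127.11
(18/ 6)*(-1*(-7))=21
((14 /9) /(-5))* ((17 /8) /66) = -119 /11880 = -0.01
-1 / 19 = -0.05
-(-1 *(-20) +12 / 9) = -21.33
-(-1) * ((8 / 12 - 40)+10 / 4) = -221 / 6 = -36.83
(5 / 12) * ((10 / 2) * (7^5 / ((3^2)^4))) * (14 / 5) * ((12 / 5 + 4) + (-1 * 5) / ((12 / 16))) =-235298 / 59049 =-3.98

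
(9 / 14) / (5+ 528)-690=-5148771 / 7462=-690.00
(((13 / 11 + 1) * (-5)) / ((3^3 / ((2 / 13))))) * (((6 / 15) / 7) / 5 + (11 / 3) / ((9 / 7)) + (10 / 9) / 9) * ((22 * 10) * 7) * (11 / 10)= -14902624 / 47385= -314.50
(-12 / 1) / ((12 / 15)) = -15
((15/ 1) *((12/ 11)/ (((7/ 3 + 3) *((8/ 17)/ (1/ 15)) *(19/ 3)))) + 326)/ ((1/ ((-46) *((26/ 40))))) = -652043353/ 66880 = -9749.45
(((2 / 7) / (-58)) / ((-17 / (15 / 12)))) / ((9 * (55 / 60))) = 5 / 113883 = 0.00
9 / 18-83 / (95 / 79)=-13019 / 190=-68.52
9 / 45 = 1 / 5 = 0.20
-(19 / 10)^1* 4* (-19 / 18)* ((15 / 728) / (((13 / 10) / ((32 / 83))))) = 14440 / 294567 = 0.05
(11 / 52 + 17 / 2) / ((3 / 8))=302 / 13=23.23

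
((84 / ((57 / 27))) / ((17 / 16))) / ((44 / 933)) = 2821392 / 3553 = 794.09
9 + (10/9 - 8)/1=2.11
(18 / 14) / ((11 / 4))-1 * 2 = -118 / 77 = -1.53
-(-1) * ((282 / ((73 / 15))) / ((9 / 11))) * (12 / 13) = 62040 / 949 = 65.37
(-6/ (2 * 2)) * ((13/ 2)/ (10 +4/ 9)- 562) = 316617/ 376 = 842.07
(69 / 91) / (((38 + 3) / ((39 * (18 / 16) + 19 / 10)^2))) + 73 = 667107509 / 5969600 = 111.75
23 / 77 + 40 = 3103 / 77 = 40.30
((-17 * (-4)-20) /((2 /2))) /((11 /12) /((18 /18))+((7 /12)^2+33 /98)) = 338688 /11245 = 30.12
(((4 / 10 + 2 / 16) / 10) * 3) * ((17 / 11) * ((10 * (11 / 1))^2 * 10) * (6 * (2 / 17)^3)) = 83160 / 289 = 287.75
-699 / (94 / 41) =-28659 / 94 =-304.88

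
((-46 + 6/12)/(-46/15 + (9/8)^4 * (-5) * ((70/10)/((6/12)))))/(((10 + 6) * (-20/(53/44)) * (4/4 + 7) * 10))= -14469/778521260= -0.00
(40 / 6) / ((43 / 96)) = 640 / 43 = 14.88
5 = 5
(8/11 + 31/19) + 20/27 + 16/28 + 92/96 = 4.63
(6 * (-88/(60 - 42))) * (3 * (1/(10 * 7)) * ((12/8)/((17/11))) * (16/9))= -2.17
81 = 81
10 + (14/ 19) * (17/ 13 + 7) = 3982/ 247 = 16.12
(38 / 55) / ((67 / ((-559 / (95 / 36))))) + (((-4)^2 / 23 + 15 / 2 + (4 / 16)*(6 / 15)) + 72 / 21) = 28299102 / 2966425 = 9.54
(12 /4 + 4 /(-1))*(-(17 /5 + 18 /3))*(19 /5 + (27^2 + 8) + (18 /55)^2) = 105338468 /15125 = 6964.53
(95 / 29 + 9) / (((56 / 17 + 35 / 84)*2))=1.65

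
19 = 19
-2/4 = -1/2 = -0.50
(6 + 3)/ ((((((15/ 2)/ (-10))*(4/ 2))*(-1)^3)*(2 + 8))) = 3/ 5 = 0.60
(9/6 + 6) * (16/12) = 10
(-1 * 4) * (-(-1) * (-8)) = 32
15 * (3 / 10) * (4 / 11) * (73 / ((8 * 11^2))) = 657 / 5324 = 0.12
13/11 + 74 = 827/11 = 75.18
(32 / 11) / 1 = 32 / 11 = 2.91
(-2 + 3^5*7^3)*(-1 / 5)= -83347 / 5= -16669.40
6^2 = 36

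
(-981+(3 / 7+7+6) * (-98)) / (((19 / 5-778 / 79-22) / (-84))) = -25404820 / 3693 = -6879.18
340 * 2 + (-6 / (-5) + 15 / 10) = 6827 / 10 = 682.70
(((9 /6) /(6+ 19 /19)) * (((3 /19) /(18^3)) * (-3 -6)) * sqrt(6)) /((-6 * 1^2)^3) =sqrt(6) /4136832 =0.00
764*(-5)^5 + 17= -2387483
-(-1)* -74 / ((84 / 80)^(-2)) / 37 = -441 / 200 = -2.20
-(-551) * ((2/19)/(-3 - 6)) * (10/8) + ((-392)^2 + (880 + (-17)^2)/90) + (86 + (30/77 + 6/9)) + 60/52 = 769554503/5005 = 153757.14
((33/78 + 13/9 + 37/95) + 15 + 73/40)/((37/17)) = 28845107/3290040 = 8.77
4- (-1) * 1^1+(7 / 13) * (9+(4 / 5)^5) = 10.02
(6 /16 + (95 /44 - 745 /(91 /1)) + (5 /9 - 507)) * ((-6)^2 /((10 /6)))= -110723601 /10010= -11061.30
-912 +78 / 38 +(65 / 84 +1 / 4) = -725321 / 798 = -908.92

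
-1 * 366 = -366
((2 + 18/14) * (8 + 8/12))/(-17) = -598/357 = -1.68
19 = 19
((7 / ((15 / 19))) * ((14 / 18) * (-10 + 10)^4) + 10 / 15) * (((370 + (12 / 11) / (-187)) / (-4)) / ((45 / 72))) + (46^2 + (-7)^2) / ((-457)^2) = -635734715813 / 6444035895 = -98.65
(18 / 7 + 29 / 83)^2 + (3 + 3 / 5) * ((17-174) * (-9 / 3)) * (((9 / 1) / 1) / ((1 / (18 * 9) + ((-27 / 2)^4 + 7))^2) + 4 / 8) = 2679337379413594828980476 / 3128856284190750925805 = 856.33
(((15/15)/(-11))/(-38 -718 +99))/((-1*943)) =-1/6815061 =-0.00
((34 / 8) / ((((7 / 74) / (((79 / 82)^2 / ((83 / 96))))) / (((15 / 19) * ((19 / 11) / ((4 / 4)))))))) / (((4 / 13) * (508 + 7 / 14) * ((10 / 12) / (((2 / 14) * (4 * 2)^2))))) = 39193080576 / 8497927361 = 4.61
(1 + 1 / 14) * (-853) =-12795 / 14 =-913.93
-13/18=-0.72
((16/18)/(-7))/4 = -2/63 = -0.03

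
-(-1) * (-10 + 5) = -5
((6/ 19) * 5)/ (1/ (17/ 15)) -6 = -80/ 19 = -4.21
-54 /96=-9 /16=-0.56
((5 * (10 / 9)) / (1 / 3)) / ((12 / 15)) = 125 / 6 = 20.83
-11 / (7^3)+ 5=1704 / 343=4.97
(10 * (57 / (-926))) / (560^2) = -57 / 29039360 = -0.00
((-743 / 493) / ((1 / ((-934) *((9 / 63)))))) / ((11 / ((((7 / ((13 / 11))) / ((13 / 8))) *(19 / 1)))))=105482224 / 83317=1266.03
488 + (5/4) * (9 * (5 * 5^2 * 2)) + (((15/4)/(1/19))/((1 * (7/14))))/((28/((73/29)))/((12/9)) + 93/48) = 79591087/24014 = 3314.36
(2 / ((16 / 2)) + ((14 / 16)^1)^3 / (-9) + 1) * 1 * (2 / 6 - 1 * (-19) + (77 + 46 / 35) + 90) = 106731151 / 483840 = 220.59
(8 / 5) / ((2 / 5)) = 4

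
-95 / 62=-1.53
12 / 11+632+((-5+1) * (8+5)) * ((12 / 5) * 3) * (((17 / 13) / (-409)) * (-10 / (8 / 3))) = 2828080 / 4499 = 628.60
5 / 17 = 0.29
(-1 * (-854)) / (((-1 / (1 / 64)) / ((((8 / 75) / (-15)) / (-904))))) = -427 / 4068000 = -0.00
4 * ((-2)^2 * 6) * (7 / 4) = 168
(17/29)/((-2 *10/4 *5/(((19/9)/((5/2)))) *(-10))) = 323/163125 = 0.00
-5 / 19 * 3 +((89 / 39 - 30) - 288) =-234532 / 741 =-316.51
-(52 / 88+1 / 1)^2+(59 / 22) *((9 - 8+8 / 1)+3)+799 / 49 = 1089915 / 23716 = 45.96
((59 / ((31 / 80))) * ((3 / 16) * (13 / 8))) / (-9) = -3835 / 744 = -5.15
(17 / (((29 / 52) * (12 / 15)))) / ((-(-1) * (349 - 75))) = 0.14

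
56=56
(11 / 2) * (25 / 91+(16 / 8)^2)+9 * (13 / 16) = 44879 / 1456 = 30.82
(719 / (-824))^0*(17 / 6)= 17 / 6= 2.83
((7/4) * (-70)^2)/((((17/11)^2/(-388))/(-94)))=37842435400/289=130942683.04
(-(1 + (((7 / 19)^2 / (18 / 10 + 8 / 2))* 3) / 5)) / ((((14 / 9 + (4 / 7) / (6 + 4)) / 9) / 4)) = -22.64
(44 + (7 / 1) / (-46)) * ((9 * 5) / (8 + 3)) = 90765 / 506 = 179.38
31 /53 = 0.58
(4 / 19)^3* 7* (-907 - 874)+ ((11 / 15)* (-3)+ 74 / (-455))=-74082493 / 624169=-118.69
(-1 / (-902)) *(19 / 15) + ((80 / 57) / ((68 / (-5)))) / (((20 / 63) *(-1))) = 1426787 / 4370190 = 0.33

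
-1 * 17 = -17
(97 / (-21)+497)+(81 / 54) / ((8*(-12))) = 661739 / 1344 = 492.37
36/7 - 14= -62/7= -8.86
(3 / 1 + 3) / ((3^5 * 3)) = 2 / 243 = 0.01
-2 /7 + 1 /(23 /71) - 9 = -998 /161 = -6.20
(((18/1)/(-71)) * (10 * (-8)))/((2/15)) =10800/71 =152.11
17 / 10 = 1.70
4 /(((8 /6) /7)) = 21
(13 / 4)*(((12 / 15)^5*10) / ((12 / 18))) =9984 / 625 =15.97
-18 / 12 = -3 / 2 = -1.50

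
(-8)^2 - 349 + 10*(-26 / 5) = -337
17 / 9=1.89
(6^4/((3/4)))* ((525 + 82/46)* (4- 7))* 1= -62809344/23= -2730841.04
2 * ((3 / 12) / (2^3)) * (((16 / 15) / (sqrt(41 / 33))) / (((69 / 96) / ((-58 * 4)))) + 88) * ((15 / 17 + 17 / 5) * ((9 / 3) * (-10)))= -12012 / 17 + 5404672 * sqrt(1353) / 80155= 1773.62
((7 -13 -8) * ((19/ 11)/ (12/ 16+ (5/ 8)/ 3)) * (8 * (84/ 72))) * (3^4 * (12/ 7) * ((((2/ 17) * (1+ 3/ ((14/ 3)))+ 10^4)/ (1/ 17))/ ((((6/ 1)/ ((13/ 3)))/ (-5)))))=5079208567680/ 253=20075923192.41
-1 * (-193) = 193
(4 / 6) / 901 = 2 / 2703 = 0.00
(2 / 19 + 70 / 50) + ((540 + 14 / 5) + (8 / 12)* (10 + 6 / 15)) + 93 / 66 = 3465101 / 6270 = 552.65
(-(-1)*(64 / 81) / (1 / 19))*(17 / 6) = 10336 / 243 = 42.53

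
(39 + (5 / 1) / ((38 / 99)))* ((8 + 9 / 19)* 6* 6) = 5729346 / 361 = 15870.76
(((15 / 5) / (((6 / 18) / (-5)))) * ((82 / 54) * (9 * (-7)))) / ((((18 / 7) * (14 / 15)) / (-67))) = -480725 / 4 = -120181.25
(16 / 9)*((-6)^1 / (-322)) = 16 / 483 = 0.03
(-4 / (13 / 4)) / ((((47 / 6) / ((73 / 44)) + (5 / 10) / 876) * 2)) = -0.13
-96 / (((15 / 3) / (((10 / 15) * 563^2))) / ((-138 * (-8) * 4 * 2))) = -179166093312 / 5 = -35833218662.40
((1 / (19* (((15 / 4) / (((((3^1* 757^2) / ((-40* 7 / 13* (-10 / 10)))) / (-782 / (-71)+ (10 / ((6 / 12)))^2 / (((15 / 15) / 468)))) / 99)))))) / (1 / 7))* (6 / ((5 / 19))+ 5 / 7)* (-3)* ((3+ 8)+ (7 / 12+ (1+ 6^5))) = -40684877458127123 / 175015526994000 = -232.46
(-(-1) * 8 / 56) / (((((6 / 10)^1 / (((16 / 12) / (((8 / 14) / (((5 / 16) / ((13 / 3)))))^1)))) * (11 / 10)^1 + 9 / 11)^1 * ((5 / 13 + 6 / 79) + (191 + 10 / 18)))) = 0.00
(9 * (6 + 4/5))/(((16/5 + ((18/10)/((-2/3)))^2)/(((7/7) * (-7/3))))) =-14280/1049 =-13.61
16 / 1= 16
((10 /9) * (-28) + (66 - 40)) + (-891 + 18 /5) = -40163 /45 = -892.51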